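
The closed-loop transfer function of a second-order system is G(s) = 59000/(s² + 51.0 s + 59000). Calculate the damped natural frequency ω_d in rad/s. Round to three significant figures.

ω_d ≈ 242 rad/s

ω_n = √59000 = 243 rad/s; ζ = 51.0/(2·243) = 0.105.
ω_d = 243·√(1 − 0.105²) = 242 rad/s.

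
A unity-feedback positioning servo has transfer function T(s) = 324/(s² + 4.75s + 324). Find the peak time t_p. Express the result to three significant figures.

Comparing the denominator to s² + 2ζω_n s + ω_n²: ω_n = √324 = 18.0 rad/s, and 2ζω_n = 4.75 so ζ = 4.75/(2·18.0) = 0.132.
The damped frequency ω_d = ω_n√(1−ζ²) = 17.8 rad/s. Then t_p = π/ω_d = 0.176 s.

t_p ≈ 0.176 s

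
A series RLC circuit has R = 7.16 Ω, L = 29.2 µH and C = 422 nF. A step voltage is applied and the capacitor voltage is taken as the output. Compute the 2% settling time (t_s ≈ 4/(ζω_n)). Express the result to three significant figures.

t_s ≈ 0.0000326 s

For a series RLC circuit (capacitor voltage as output), ω_n = 1/√(LC) = 1/√(29.2 µH · 422 nF) = 285000 rad/s.
ζ = (R/2)·√(C/L) = (7.16/2)·√(422 nF/29.2 µH) = 0.430.
t_s ≈ 4/(ζω_n) = 0.0000326 s.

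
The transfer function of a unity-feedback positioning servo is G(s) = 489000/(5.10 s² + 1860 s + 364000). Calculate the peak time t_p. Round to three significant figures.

t_p ≈ 0.0161 s

Dividing through by 5.10: denominator becomes s² + 364.7 s + 71370.
So ω_n = √71370 = 267 rad/s and ζ = 364.7/(2·267) = 0.683.
ω_d = ω_n√(1−ζ²) = 195 rad/s. t_p = π/ω_d = 0.0161 s.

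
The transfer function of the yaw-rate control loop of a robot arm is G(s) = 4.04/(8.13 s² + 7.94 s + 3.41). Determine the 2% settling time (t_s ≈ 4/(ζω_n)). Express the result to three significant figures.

Dividing through by 8.13: denominator becomes s² + 0.9766 s + 0.4194.
So ω_n = √0.4194 = 0.648 rad/s and ζ = 0.9766/(2·0.648) = 0.754.
t_s ≈ 4/(ζω_n) = 8.19 s.

t_s ≈ 8.19 s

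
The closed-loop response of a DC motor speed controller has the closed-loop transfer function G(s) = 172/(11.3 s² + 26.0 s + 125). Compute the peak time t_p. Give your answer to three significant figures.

t_p ≈ 1.01 s

Dividing through by 11.3: denominator becomes s² + 2.301 s + 11.06.
So ω_n = √11.06 = 3.33 rad/s and ζ = 2.301/(2·3.33) = 0.346.
ω_d = ω_n√(1−ζ²) = 3.12 rad/s. t_p = π/ω_d = 1.01 s.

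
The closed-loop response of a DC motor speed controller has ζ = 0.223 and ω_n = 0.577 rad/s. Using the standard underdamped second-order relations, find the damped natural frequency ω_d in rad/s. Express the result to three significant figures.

ω_d ≈ 0.562 rad/s

ω_d = ω_n√(1−ζ²) = 0.577·√0.950 = 0.562 rad/s.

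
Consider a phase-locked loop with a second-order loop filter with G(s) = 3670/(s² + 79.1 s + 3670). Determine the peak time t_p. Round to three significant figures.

t_p ≈ 0.0685 s

ω_n = √3670 = 60.6 rad/s; ζ = 79.1/(2·60.6) = 0.653.
ω_d = 60.6·√(1 − 0.653²) = 45.9 rad/s. Then t_p = π/ω_d = 0.0685 s.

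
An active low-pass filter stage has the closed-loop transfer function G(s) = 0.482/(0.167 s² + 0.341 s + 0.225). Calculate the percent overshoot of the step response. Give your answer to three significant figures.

%OS ≈ 0.300%

Dividing through by 0.167: denominator becomes s² + 2.042 s + 1.347.
So ω_n = √1.347 = 1.16 rad/s and ζ = 2.042/(2·1.16) = 0.880.
%OS = 100 e^{−πζ/√(1−ζ²)} with ζ = 0.880 gives 0.300%.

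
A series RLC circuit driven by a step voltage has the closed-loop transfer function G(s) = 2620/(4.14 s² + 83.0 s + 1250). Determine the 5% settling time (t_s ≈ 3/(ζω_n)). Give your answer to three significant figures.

t_s ≈ 0.299 s

Dividing through by 4.14: denominator becomes s² + 20.05 s + 301.9.
So ω_n = √301.9 = 17.4 rad/s and ζ = 20.05/(2·17.4) = 0.577.
t_s ≈ 3/(ζω_n) = 0.299 s.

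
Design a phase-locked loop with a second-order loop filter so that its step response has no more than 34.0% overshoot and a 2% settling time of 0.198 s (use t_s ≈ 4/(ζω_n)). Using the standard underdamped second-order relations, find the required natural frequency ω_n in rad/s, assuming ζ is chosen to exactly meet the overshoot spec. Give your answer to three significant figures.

ω_n ≈ 62.2 rad/s

Inverting the overshoot relation: ζ = |ln 0.340|/√(π² + ln²0.340) = 0.325.
From t_s ≈ 4/(ζω_n): ω_n = 4/(ζ·t_s) = 4/(0.325·0.198) = 62.2 rad/s.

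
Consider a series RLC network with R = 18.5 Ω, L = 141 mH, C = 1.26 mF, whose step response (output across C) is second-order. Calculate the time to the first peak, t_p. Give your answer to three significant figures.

t_p ≈ 0.0863 s

For a series RLC circuit (capacitor voltage as output), ω_n = 1/√(LC) = 1/√(141 mH · 1.26 mF) = 75.0 rad/s.
ζ = (R/2)·√(C/L) = (18.5/2)·√(1.26 mF/141 mH) = 0.874.
The damped frequency ω_d = ω_n√(1−ζ²) = 36.4 rad/s. t_p = π/ω_d = 0.0863 s.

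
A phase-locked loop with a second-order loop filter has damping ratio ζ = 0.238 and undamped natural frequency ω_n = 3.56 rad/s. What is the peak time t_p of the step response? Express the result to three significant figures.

The damped frequency is ω_d = ω_n√(1−ζ²) = 3.56·√(1−0.0566) = 3.46 rad/s.
Peak time t_p = π/ω_d = π/3.46 = 0.909 s.

t_p ≈ 0.909 s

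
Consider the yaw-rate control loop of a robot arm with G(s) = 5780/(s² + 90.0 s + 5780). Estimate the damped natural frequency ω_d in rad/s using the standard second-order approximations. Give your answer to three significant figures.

Matching coefficients with s² + 2ζω_n s + ω_n² gives ω_n² = 5780 ⇒ ω_n = 76.0 rad/s, and ζ = 90.0/(2ω_n) = 0.592.
The damped frequency ω_d = ω_n√(1−ζ²) = 61.3 rad/s.

ω_d ≈ 61.3 rad/s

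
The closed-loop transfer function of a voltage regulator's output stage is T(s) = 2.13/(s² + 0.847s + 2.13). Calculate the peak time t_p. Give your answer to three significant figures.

Comparing the denominator to s² + 2ζω_n s + ω_n²: ω_n = √2.13 = 1.46 rad/s, and 2ζω_n = 0.847 so ζ = 0.847/(2·1.46) = 0.290.
ω_d = 1.46·√(1 − 0.290²) = 1.40 rad/s. Then t_p = π/ω_d = 2.25 s.

t_p ≈ 2.25 s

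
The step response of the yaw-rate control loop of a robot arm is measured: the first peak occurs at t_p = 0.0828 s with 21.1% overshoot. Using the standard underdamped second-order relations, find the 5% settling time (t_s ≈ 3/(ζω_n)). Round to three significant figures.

From the overshoot, ζ = −ln(OS)/√(π²+ln²(OS)) = 0.444.
t_p = π/ω_d ⇒ ω_d = 37.9 rad/s; then ω_n = ω_d/√(1−ζ²) = 42.3 rad/s.
t_s ≈ 3/(ζω_n) = 3/(0.444·42.3) = 0.160 s.

t_s ≈ 0.160 s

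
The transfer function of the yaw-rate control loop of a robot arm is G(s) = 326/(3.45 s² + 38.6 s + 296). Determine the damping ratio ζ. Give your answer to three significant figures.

Dividing through by 3.45: denominator becomes s² + 11.19 s + 85.80.
So ω_n = √85.80 = 9.26 rad/s and ζ = 11.19/(2·9.26) = 0.604.

ζ ≈ 0.604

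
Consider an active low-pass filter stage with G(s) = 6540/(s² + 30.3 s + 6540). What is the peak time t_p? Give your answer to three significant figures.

ω_n = √6540 = 80.9 rad/s; ζ = 30.3/(2·80.9) = 0.187.
ω_d = ω_n√(1−ζ²) = 79.4 rad/s. Then t_p = π/ω_d = 0.0395 s.

t_p ≈ 0.0395 s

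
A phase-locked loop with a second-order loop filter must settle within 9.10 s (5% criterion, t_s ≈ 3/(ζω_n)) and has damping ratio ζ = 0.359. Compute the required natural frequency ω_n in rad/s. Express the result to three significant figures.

ω_n ≈ 0.918 rad/s

Rearranging t_s ≈ 3/(ζω_n) gives ω_n = 3/(ζ·t_s) = 3/(0.359 × 9.10) = 0.918 rad/s.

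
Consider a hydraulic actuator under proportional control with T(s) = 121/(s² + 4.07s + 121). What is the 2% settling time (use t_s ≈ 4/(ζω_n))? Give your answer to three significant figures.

Matching coefficients with s² + 2ζω_n s + ω_n² gives ω_n² = 121 ⇒ ω_n = 11.0 rad/s, and ζ = 4.07/(2ω_n) = 0.185.
t_s ≈ 4/(ζω_n) = 4/(0.185·11.0) = 1.97 s.

t_s ≈ 1.97 s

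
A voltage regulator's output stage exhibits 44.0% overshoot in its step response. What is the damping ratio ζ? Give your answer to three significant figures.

From %OS = 100·exp(−πζ/√(1−ζ²)), invert to get ζ = −ln(OS)/√(π² + ln²(OS)) with OS = 0.440.
−ln 0.440 = 0.8210, so ζ = 0.8210/√(π² + 0.6740) = 0.253.

ζ ≈ 0.253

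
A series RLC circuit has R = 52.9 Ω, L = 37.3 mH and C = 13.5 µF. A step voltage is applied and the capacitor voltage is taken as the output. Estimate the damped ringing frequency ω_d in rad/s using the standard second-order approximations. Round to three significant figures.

For a series RLC circuit (capacitor voltage as output), ω_n = 1/√(LC) = 1/√(37.3 mH · 13.5 µF) = 1410 rad/s.
ζ = (R/2)·√(C/L) = (52.9/2)·√(13.5 µF/37.3 mH) = 0.503.
The damped frequency ω_d = ω_n√(1−ζ²) = 1220 rad/s.

ω_d ≈ 1220 rad/s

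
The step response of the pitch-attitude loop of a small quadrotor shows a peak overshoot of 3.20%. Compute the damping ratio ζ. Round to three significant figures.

ζ ≈ 0.739

From %OS = 100·exp(−πζ/√(1−ζ²)), invert to get ζ = −ln(OS)/√(π² + ln²(OS)) with OS = 0.0320.
−ln 0.0320 = 3.442, so ζ = 3.442/√(π² + 11.85) = 0.739.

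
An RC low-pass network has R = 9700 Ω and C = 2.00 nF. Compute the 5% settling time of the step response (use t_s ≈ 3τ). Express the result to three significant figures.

t_s ≈ 0.0000582 s

τ = RC = 9700 × 2.00 nF = 0.0000194 s.
t_s ≈ 3τ = 0.0000582 s.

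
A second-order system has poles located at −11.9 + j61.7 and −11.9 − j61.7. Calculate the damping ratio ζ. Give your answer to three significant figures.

ζ ≈ 0.189

The poles are at −σ ± jω_d with σ = 11.9 and ω_d = 61.7, so ω_n = √(σ²+ω_d²) = 62.8 rad/s and ζ = σ/ω_n = 0.189.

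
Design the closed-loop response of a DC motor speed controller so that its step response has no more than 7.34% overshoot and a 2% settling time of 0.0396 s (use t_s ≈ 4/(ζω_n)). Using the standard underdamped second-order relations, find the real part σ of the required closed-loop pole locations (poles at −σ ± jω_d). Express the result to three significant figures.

σ ≈ 101

The settling-time spec alone fixes σ = ζω_n = 4/t_s = 4/0.0396 = 101.
(Overshoot then fixes ζ = 0.639 and hence ω_d = σ·√(1−ζ²)/ζ = 121 rad/s.)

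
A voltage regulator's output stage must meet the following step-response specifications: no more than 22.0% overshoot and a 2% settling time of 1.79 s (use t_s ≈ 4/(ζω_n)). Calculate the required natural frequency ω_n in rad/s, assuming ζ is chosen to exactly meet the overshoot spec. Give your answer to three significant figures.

ω_n ≈ 5.15 rad/s

From %OS = 100·exp(−πζ/√(1−ζ²)), invert to get ζ = −ln(OS)/√(π² + ln²(OS)) with OS = 0.220.
−ln 0.220 = 1.514, so ζ = 1.514/√(π² + 2.293) = 0.434.
Then ω_n = 4/(ζ t_s) = 4/(0.434 × 1.79) = 5.15 rad/s.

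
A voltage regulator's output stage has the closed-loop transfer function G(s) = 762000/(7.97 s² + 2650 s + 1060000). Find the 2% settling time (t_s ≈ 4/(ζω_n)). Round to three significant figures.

t_s ≈ 0.0241 s

Dividing through by 7.97: denominator becomes s² + 332.5 s + 133000.
So ω_n = √133000 = 365 rad/s and ζ = 332.5/(2·365) = 0.456.
t_s ≈ 4/(ζω_n) = 0.0241 s.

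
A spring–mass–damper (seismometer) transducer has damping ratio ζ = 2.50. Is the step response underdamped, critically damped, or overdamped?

overdamped

Since ζ = 2.50 > 1, the system is overdamped.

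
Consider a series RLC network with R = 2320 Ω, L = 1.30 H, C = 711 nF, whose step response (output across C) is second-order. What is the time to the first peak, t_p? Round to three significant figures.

For a series RLC circuit (capacitor voltage as output), ω_n = 1/√(LC) = 1/√(1.30 H · 711 nF) = 1040 rad/s.
ζ = (R/2)·√(C/L) = (2320/2)·√(711 nF/1.30 H) = 0.858.
The damped frequency ω_d = ω_n√(1−ζ²) = 534 rad/s. t_p = π/ω_d = 0.00588 s.

t_p ≈ 0.00588 s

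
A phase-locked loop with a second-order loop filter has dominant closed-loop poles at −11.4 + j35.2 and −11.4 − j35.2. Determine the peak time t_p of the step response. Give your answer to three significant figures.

t_p = π/ω_d with ω_d = 35.2 (the imaginary part), so t_p = 0.0892 s.

t_p ≈ 0.0892 s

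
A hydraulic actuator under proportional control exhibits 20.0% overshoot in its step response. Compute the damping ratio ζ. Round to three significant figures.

ζ = −ln(OS)/√(π² + (ln OS)²). With OS = 0.200, ln OS = −1.609 and ζ = 1.609/3.530 = 0.456.

ζ ≈ 0.456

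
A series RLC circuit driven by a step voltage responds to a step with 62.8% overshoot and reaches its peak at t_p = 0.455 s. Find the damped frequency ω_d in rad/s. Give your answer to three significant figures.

t_p = π/ω_d, so ω_d = π/0.455 = 6.90 rad/s.

ω_d ≈ 6.90 rad/s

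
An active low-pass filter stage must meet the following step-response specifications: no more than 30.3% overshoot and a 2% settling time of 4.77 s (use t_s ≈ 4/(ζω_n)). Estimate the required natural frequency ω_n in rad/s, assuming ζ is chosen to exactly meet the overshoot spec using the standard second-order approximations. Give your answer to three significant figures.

ω_n ≈ 2.36 rad/s

Inverting the overshoot relation: ζ = |ln 0.303|/√(π² + ln²0.303) = 0.355.
From t_s ≈ 4/(ζω_n): ω_n = 4/(ζ·t_s) = 4/(0.355·4.77) = 2.36 rad/s.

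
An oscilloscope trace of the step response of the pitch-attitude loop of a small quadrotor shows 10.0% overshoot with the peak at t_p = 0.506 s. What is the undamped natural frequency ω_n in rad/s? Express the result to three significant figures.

ω_n ≈ 7.70 rad/s

From the overshoot, ζ = −ln(OS)/√(π²+ln²(OS)) = 0.591.
t_p = π/ω_d ⇒ ω_d = 6.21 rad/s; then ω_n = ω_d/√(1−ζ²) = 7.70 rad/s.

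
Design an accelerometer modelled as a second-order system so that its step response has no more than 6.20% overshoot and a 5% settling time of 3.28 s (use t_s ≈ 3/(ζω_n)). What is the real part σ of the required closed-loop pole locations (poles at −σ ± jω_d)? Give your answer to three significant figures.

The settling-time spec alone fixes σ = ζω_n = 3/t_s = 3/3.28 = 0.915.
(Overshoot then fixes ζ = 0.663 and hence ω_d = σ·√(1−ζ²)/ζ = 1.03 rad/s.)

σ ≈ 0.915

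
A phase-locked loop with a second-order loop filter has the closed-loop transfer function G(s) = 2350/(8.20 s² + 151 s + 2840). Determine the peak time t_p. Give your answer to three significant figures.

t_p ≈ 0.194 s

Dividing through by 8.20: denominator becomes s² + 18.41 s + 346.3.
So ω_n = √346.3 = 18.6 rad/s and ζ = 18.41/(2·18.6) = 0.495.
ω_d = 18.6·√(1 − 0.495²) = 16.2 rad/s. t_p = π/ω_d = 0.194 s.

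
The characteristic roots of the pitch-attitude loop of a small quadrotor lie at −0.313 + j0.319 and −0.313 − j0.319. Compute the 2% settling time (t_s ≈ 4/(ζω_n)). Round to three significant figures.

For poles at −σ ± jω_d, ζω_n = σ = 0.313, so t_s ≈ 4/σ = 12.8 s.

t_s ≈ 12.8 s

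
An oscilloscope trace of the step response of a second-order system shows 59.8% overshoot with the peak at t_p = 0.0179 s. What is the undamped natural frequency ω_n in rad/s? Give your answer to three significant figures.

ω_n ≈ 178 rad/s

The overshoot fixes ζ = −ln(OS)/√(π²+ln²(OS)) = 0.162.
From t_p = π/ω_d, ω_d = π/0.0179 = 176 rad/s, so ω_n = ω_d/√(1−ζ²) = 178 rad/s.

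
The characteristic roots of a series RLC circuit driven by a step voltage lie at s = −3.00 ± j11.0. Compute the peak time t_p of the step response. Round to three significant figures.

t_p = π/ω_d with ω_d = 11.0 (the imaginary part), so t_p = 0.286 s.

t_p ≈ 0.286 s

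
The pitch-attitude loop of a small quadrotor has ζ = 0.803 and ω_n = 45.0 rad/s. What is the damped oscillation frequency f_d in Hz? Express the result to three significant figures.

f_d ≈ 4.27 Hz

ω_d = ω_n√(1−ζ²) = 45.0·√0.355 = 26.8 rad/s.
f_d = ω_d/(2π) = 4.27 Hz.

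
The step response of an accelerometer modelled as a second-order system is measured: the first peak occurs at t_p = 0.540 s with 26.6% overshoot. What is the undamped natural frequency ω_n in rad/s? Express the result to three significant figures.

ζ from %OS: ζ = |ln 0.266|/√(π²+ln²0.266) = 0.388.
From t_p = π/ω_d, ω_d = π/0.540 = 5.82 rad/s, so ω_n = ω_d/√(1−ζ²) = 6.31 rad/s.

ω_n ≈ 6.31 rad/s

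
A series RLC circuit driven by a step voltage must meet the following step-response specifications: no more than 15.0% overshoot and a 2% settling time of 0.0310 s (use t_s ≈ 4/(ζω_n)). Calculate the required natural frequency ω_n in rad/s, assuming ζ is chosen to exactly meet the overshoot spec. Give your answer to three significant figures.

From %OS = 100·exp(−πζ/√(1−ζ²)), invert to get ζ = −ln(OS)/√(π² + ln²(OS)) with OS = 0.150.
−ln 0.150 = 1.897, so ζ = 1.897/√(π² + 3.599) = 0.517.
Then ω_n = 4/(ζ t_s) = 4/(0.517 × 0.0310) = 250 rad/s.

ω_n ≈ 250 rad/s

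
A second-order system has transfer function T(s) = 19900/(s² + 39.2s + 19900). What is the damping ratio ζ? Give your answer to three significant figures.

Matching coefficients with s² + 2ζω_n s + ω_n² gives ω_n² = 19900 ⇒ ω_n = 141 rad/s, and ζ = 39.2/(2ω_n) = 0.139.

ζ ≈ 0.139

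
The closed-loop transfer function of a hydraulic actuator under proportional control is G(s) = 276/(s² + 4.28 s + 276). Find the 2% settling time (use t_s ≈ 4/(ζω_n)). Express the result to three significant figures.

Matching coefficients with s² + 2ζω_n s + ω_n² gives ω_n² = 276 ⇒ ω_n = 16.6 rad/s, and ζ = 4.28/(2ω_n) = 0.129.
t_s ≈ 4/(ζω_n) = 4/(0.129·16.6) = 1.87 s.

t_s ≈ 1.87 s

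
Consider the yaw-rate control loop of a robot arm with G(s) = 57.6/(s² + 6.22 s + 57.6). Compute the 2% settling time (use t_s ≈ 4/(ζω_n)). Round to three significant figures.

t_s ≈ 1.29 s

Matching coefficients with s² + 2ζω_n s + ω_n² gives ω_n² = 57.6 ⇒ ω_n = 7.59 rad/s, and ζ = 6.22/(2ω_n) = 0.410.
t_s ≈ 4/(ζω_n) = 4/(0.410·7.59) = 1.29 s.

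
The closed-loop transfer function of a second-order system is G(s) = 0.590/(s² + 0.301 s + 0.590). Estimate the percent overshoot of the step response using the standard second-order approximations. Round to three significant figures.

%OS ≈ 53.4%

Matching coefficients with s² + 2ζω_n s + ω_n² gives ω_n² = 0.590 ⇒ ω_n = 0.768 rad/s, and ζ = 0.301/(2ω_n) = 0.196.
%OS = 100·exp(−πζ/√(1−ζ²)) = 53.4%.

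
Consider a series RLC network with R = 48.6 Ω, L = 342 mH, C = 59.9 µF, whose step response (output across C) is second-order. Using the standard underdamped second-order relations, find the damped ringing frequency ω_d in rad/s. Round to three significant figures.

ω_d ≈ 209 rad/s

For a series RLC circuit (capacitor voltage as output), ω_n = 1/√(LC) = 1/√(342 mH · 59.9 µF) = 221 rad/s.
ζ = (R/2)·√(C/L) = (48.6/2)·√(59.9 µF/342 mH) = 0.322.
ω_d = 221·√(1 − 0.322²) = 209 rad/s.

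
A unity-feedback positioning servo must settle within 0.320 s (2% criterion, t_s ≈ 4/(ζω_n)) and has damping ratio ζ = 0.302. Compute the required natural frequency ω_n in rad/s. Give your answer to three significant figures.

Rearranging t_s ≈ 4/(ζω_n) gives ω_n = 4/(ζ·t_s) = 4/(0.302 × 0.320) = 41.4 rad/s.

ω_n ≈ 41.4 rad/s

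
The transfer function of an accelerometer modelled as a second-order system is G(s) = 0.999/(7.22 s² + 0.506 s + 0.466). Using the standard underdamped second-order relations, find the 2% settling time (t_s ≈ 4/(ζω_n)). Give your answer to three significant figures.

Dividing through by 7.22: denominator becomes s² + 0.07008 s + 0.06454.
So ω_n = √0.06454 = 0.254 rad/s and ζ = 0.07008/(2·0.254) = 0.138.
t_s ≈ 4/(ζω_n) = 114 s.

t_s ≈ 114 s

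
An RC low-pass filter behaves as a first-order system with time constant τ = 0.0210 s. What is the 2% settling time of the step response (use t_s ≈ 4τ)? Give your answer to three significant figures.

t_s ≈ 0.0840 s

t_s ≈ 4τ = 0.0840 s.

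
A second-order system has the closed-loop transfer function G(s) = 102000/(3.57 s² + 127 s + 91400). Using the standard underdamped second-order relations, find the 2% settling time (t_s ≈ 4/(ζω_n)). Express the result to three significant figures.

Dividing through by 3.57: denominator becomes s² + 35.57 s + 25600.
So ω_n = √25600 = 160 rad/s and ζ = 35.57/(2·160) = 0.111.
t_s ≈ 4/(ζω_n) = 0.225 s.

t_s ≈ 0.225 s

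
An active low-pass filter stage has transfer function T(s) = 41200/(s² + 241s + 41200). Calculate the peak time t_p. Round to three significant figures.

ω_n = √41200 = 203 rad/s; ζ = 241/(2·203) = 0.594.
The damped frequency ω_d = ω_n√(1−ζ²) = 163 rad/s. Then t_p = π/ω_d = 0.0192 s.

t_p ≈ 0.0192 s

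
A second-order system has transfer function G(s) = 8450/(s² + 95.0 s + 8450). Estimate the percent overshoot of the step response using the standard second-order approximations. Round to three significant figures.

%OS ≈ 15.0%

ω_n = √8450 = 91.9 rad/s; ζ = 95.0/(2·91.9) = 0.517.
%OS = 100·exp(−πζ/√(1−ζ²)) = 15.0%.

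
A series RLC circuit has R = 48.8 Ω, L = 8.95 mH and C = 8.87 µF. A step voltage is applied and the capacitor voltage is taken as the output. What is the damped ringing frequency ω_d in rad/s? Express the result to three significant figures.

ω_d ≈ 2270 rad/s

For a series RLC circuit (capacitor voltage as output), ω_n = 1/√(LC) = 1/√(8.95 mH · 8.87 µF) = 3550 rad/s.
ζ = (R/2)·√(C/L) = (48.8/2)·√(8.87 µF/8.95 mH) = 0.768.
The damped frequency ω_d = ω_n√(1−ζ²) = 2270 rad/s.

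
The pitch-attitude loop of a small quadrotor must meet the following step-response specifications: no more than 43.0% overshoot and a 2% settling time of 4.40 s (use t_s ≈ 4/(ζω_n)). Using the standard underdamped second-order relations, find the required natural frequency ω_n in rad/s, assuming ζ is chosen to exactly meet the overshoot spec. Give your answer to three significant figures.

ω_n ≈ 3.50 rad/s

ζ = −ln(OS)/√(π² + (ln OS)²). With OS = 0.430, ln OS = −0.8440 and ζ = 0.8440/3.253 = 0.259.
From t_s ≈ 4/(ζω_n): ω_n = 4/(ζ·t_s) = 4/(0.259·4.40) = 3.50 rad/s.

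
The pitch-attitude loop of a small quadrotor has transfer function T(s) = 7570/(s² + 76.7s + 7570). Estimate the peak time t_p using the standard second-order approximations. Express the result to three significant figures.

t_p ≈ 0.0402 s

ω_n = √7570 = 87.0 rad/s; ζ = 76.7/(2·87.0) = 0.441.
ω_d = 87.0·√(1 − 0.441²) = 78.1 rad/s. Then t_p = π/ω_d = 0.0402 s.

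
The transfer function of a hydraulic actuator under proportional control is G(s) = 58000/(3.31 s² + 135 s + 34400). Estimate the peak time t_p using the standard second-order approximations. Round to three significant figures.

Dividing through by 3.31: denominator becomes s² + 40.79 s + 10390.
So ω_n = √10390 = 102 rad/s and ζ = 40.79/(2·102) = 0.200.
The damped frequency ω_d = ω_n√(1−ζ²) = 99.9 rad/s. t_p = π/ω_d = 0.0315 s.

t_p ≈ 0.0315 s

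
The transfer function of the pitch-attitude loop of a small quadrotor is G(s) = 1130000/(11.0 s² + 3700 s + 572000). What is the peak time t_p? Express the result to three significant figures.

t_p ≈ 0.0204 s

Dividing through by 11.0: denominator becomes s² + 336.4 s + 52000.
So ω_n = √52000 = 228 rad/s and ζ = 336.4/(2·228) = 0.738.
ω_d = ω_n√(1−ζ²) = 154 rad/s. t_p = π/ω_d = 0.0204 s.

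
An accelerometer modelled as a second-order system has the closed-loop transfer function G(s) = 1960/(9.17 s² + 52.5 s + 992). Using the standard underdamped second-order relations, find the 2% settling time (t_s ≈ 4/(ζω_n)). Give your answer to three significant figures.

t_s ≈ 1.40 s

Dividing through by 9.17: denominator becomes s² + 5.725 s + 108.2.
So ω_n = √108.2 = 10.4 rad/s and ζ = 5.725/(2·10.4) = 0.275.
t_s ≈ 4/(ζω_n) = 1.40 s.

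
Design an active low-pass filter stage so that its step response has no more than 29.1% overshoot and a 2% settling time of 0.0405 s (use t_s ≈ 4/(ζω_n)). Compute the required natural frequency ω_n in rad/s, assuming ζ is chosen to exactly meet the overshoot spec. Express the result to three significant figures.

ω_n ≈ 270 rad/s

Inverting the overshoot relation: ζ = |ln 0.291|/√(π² + ln²0.291) = 0.366.
Then ω_n = 4/(ζ t_s) = 4/(0.366 × 0.0405) = 270 rad/s.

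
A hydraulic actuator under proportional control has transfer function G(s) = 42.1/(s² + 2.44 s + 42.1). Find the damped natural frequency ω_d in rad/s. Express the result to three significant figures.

ω_d ≈ 6.37 rad/s

Comparing the denominator to s² + 2ζω_n s + ω_n²: ω_n = √42.1 = 6.49 rad/s, and 2ζω_n = 2.44 so ζ = 2.44/(2·6.49) = 0.188.
ω_d = 6.49·√(1 − 0.188²) = 6.37 rad/s.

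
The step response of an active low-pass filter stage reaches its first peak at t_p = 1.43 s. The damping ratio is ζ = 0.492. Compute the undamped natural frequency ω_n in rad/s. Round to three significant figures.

Peak time t_p = π/ω_d, so ω_d = π/t_p = π/1.43 = 2.20 rad/s.
ω_n = ω_d/√(1−ζ²) = 2.20/√0.758 = 2.52 rad/s.

ω_n ≈ 2.52 rad/s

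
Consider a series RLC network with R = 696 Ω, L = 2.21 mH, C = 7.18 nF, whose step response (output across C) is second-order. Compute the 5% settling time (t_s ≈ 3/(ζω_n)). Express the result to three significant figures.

For a series RLC circuit (capacitor voltage as output), ω_n = 1/√(LC) = 1/√(2.21 mH · 7.18 nF) = 251000 rad/s.
ζ = (R/2)·√(C/L) = (696/2)·√(7.18 nF/2.21 mH) = 0.627.
t_s ≈ 3/(ζω_n) = 0.0000191 s.

t_s ≈ 0.0000191 s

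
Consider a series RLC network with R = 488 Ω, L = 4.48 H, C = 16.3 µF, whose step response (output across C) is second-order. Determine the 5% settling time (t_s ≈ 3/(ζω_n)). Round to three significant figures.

For a series RLC circuit (capacitor voltage as output), ω_n = 1/√(LC) = 1/√(4.48 H · 16.3 µF) = 117 rad/s.
ζ = (R/2)·√(C/L) = (488/2)·√(16.3 µF/4.48 H) = 0.465.
t_s ≈ 3/(ζω_n) = 0.0551 s.

t_s ≈ 0.0551 s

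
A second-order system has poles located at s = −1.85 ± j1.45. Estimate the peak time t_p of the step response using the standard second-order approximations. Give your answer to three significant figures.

t_p ≈ 2.17 s

t_p = π/ω_d with ω_d = 1.45 (the imaginary part), so t_p = 2.17 s.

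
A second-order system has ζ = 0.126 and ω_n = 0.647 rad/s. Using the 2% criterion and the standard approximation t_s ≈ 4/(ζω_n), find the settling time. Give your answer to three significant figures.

t_s ≈ 4/(ζω_n) = 4/(0.126 × 0.647) = 49.1 s.

t_s ≈ 49.1 s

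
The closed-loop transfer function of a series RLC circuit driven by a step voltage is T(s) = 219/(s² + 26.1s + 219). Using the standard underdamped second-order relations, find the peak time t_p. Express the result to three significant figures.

t_p ≈ 0.450 s

Comparing the denominator to s² + 2ζω_n s + ω_n²: ω_n = √219 = 14.8 rad/s, and 2ζω_n = 26.1 so ζ = 26.1/(2·14.8) = 0.882.
ω_d = ω_n√(1−ζ²) = 6.98 rad/s. Then t_p = π/ω_d = 0.450 s.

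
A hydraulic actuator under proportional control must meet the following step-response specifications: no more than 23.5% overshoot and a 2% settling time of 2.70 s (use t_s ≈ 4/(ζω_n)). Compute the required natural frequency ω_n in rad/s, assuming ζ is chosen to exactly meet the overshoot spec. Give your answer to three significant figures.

ω_n ≈ 3.54 rad/s

Inverting the overshoot relation: ζ = |ln 0.235|/√(π² + ln²0.235) = 0.419.
From t_s ≈ 4/(ζω_n): ω_n = 4/(ζ·t_s) = 4/(0.419·2.70) = 3.54 rad/s.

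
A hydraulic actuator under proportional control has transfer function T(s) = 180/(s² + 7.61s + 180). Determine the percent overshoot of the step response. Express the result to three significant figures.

%OS ≈ 39.5%

Comparing the denominator to s² + 2ζω_n s + ω_n²: ω_n = √180 = 13.4 rad/s, and 2ζω_n = 7.61 so ζ = 7.61/(2·13.4) = 0.284.
%OS = 100·exp(−πζ/√(1−ζ²)) = 39.5%.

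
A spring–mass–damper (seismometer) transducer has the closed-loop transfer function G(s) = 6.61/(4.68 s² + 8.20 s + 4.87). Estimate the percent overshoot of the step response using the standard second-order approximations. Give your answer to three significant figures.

Dividing through by 4.68: denominator becomes s² + 1.752 s + 1.041.
So ω_n = √1.041 = 1.02 rad/s and ζ = 1.752/(2·1.02) = 0.859.
%OS = 100 e^{−πζ/√(1−ζ²)} with ζ = 0.859 gives 0.516%.

%OS ≈ 0.516%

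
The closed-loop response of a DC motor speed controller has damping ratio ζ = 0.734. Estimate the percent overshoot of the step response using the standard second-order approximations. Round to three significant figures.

For an underdamped second-order system, %OS = 100·exp(−πζ/√(1−ζ²)).
πζ/√(1−ζ²) = π·0.734/√(1−0.539) = 3.395, so %OS = 100·e^(−3.395) = 3.35%.

%OS ≈ 3.35%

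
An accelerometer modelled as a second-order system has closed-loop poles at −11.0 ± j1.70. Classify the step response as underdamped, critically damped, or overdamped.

Since the poles form a complex-conjugate pair with nonzero imaginary part, the response is underdamped.

underdamped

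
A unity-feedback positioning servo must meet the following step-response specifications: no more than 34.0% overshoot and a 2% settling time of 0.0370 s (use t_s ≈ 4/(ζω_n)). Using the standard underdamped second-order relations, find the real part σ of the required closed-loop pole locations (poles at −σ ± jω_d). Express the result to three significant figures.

σ ≈ 108

The settling-time spec alone fixes σ = ζω_n = 4/t_s = 4/0.0370 = 108.
(Overshoot then fixes ζ = 0.325 and hence ω_d = σ·√(1−ζ²)/ζ = 315 rad/s.)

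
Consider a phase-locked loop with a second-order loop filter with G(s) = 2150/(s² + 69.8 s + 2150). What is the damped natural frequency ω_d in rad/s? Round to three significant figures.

Comparing the denominator to s² + 2ζω_n s + ω_n²: ω_n = √2150 = 46.4 rad/s, and 2ζω_n = 69.8 so ζ = 69.8/(2·46.4) = 0.753.
The damped frequency ω_d = ω_n√(1−ζ²) = 30.5 rad/s.

ω_d ≈ 30.5 rad/s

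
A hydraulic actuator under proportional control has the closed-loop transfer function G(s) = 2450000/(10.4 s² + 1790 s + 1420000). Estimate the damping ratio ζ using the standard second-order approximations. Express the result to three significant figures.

Dividing through by 10.4: denominator becomes s² + 172.1 s + 136500.
So ω_n = √136500 = 370 rad/s and ζ = 172.1/(2·370) = 0.233.

ζ ≈ 0.233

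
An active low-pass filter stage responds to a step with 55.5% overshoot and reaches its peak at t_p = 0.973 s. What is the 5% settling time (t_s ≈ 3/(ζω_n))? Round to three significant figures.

t_s ≈ 4.96 s

The overshoot fixes ζ = −ln(OS)/√(π²+ln²(OS)) = 0.184.
From t_p = π/ω_d, ω_d = π/0.973 = 3.23 rad/s, so ω_n = ω_d/√(1−ζ²) = 3.28 rad/s.
t_s ≈ 3/(ζω_n) = 3/(0.184·3.28) = 4.96 s.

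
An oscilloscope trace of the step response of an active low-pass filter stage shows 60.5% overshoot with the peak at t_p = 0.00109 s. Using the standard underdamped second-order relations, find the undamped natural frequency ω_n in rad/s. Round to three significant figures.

The overshoot fixes ζ = −ln(OS)/√(π²+ln²(OS)) = 0.158.
t_p = π/ω_d ⇒ ω_d = 2880 rad/s; then ω_n = ω_d/√(1−ζ²) = 2920 rad/s.

ω_n ≈ 2920 rad/s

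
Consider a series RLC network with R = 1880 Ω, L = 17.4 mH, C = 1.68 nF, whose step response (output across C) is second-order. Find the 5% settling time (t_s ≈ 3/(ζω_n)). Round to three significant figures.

For a series RLC circuit (capacitor voltage as output), ω_n = 1/√(LC) = 1/√(17.4 mH · 1.68 nF) = 185000 rad/s.
ζ = (R/2)·√(C/L) = (1880/2)·√(1.68 nF/17.4 mH) = 0.292.
t_s ≈ 3/(ζω_n) = 0.0000555 s.

t_s ≈ 0.0000555 s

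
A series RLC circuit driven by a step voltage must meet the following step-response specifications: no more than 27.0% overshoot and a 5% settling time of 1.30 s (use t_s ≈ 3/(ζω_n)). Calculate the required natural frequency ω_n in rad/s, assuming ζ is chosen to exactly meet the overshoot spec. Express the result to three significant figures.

ζ = −ln(OS)/√(π² + (ln OS)²). With OS = 0.270, ln OS = −1.309 and ζ = 1.309/3.404 = 0.385.
Then ω_n = 3/(ζ t_s) = 3/(0.385 × 1.30) = 6.00 rad/s.

ω_n ≈ 6.00 rad/s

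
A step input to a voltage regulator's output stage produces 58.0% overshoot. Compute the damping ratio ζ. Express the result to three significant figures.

ζ ≈ 0.171

Inverting the overshoot relation: ζ = |ln 0.580|/√(π² + ln²0.580) = 0.171.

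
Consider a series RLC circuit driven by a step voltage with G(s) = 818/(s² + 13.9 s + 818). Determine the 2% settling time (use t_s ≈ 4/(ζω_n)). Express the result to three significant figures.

ω_n = √818 = 28.6 rad/s; ζ = 13.9/(2·28.6) = 0.243.
t_s ≈ 4/(ζω_n) = 4/(0.243·28.6) = 0.576 s.

t_s ≈ 0.576 s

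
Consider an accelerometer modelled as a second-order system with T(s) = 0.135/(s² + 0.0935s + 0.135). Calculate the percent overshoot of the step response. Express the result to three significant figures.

ω_n = √0.135 = 0.367 rad/s; ζ = 0.0935/(2·0.367) = 0.127.
%OS = 100·exp(−πζ/√(1−ζ²)) = 66.8%.

%OS ≈ 66.8%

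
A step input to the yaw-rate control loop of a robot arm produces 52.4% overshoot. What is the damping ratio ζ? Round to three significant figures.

From %OS = 100·exp(−πζ/√(1−ζ²)), invert to get ζ = −ln(OS)/√(π² + ln²(OS)) with OS = 0.524.
−ln 0.524 = 0.6463, so ζ = 0.6463/√(π² + 0.4177) = 0.201.

ζ ≈ 0.201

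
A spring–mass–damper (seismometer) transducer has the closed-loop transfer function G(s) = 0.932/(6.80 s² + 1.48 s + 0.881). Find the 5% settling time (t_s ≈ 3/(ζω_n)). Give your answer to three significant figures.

Dividing through by 6.80: denominator becomes s² + 0.2176 s + 0.1296.
So ω_n = √0.1296 = 0.360 rad/s and ζ = 0.2176/(2·0.360) = 0.302.
t_s ≈ 3/(ζω_n) = 27.6 s.

t_s ≈ 27.6 s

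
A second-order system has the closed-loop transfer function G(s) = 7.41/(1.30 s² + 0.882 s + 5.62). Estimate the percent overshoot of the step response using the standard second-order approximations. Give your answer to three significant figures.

Dividing through by 1.30: denominator becomes s² + 0.6785 s + 4.323.
So ω_n = √4.323 = 2.08 rad/s and ζ = 0.6785/(2·2.08) = 0.163.
%OS = 100·exp(−πζ/√(1−ζ²)) = 59.5%.

%OS ≈ 59.5%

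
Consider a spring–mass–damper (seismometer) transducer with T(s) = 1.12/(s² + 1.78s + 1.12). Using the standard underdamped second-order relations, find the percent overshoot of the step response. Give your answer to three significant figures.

Comparing the denominator to s² + 2ζω_n s + ω_n²: ω_n = √1.12 = 1.06 rad/s, and 2ζω_n = 1.78 so ζ = 1.78/(2·1.06) = 0.841.
%OS = 100·exp(−πζ/√(1−ζ²)) = 0.758%.

%OS ≈ 0.758%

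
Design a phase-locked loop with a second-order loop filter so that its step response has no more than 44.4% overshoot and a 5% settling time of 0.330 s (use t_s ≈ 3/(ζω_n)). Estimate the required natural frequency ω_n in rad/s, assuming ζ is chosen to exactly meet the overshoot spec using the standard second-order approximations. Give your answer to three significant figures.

Inverting the overshoot relation: ζ = |ln 0.444|/√(π² + ln²0.444) = 0.250.
From t_s ≈ 3/(ζω_n): ω_n = 3/(ζ·t_s) = 3/(0.250·0.330) = 36.3 rad/s.

ω_n ≈ 36.3 rad/s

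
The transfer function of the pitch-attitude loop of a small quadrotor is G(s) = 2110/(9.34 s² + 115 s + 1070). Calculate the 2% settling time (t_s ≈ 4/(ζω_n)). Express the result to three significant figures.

Dividing through by 9.34: denominator becomes s² + 12.31 s + 114.6.
So ω_n = √114.6 = 10.7 rad/s and ζ = 12.31/(2·10.7) = 0.575.
t_s ≈ 4/(ζω_n) = 0.650 s.

t_s ≈ 0.650 s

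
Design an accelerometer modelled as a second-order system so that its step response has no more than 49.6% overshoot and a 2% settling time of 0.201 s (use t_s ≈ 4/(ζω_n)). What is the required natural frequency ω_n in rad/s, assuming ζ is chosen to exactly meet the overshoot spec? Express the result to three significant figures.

ω_n ≈ 91.4 rad/s

ζ = −ln(OS)/√(π² + (ln OS)²). With OS = 0.496, ln OS = −0.7012 and ζ = 0.7012/3.219 = 0.218.
Then ω_n = 4/(ζ t_s) = 4/(0.218 × 0.201) = 91.4 rad/s.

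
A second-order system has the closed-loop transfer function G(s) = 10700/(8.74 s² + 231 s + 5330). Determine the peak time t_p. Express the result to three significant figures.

t_p ≈ 0.151 s

Dividing through by 8.74: denominator becomes s² + 26.43 s + 609.8.
So ω_n = √609.8 = 24.7 rad/s and ζ = 26.43/(2·24.7) = 0.535.
ω_d = 24.7·√(1 − 0.535²) = 20.9 rad/s. t_p = π/ω_d = 0.151 s.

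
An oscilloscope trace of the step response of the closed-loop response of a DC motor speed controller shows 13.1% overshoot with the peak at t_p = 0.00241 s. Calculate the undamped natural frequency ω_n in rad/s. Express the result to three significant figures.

ζ from %OS: ζ = |ln 0.131|/√(π²+ln²0.131) = 0.543.
From t_p = π/ω_d, ω_d = π/0.00241 = 1300 rad/s, so ω_n = ω_d/√(1−ζ²) = 1550 rad/s.

ω_n ≈ 1550 rad/s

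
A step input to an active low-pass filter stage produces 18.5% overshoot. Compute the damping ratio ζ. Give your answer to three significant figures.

From %OS = 100·exp(−πζ/√(1−ζ²)), invert to get ζ = −ln(OS)/√(π² + ln²(OS)) with OS = 0.185.
−ln 0.185 = 1.687, so ζ = 1.687/√(π² + 2.847) = 0.473.

ζ ≈ 0.473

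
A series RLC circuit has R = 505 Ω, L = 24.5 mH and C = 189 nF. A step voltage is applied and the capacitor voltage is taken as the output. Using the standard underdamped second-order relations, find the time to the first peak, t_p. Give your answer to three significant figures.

t_p ≈ 0.000300 s

For a series RLC circuit (capacitor voltage as output), ω_n = 1/√(LC) = 1/√(24.5 mH · 189 nF) = 14700 rad/s.
ζ = (R/2)·√(C/L) = (505/2)·√(189 nF/24.5 mH) = 0.701.
The damped frequency ω_d = ω_n√(1−ζ²) = 10500 rad/s. t_p = π/ω_d = 0.000300 s.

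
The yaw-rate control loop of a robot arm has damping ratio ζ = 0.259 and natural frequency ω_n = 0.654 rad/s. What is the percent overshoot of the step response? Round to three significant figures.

%OS ≈ 43.1%

For an underdamped second-order system, %OS = 100·exp(−πζ/√(1−ζ²)).
πζ/√(1−ζ²) = π·0.259/√(1−0.0671) = 0.8424, so %OS = 100·e^(−0.8424) = 43.1%.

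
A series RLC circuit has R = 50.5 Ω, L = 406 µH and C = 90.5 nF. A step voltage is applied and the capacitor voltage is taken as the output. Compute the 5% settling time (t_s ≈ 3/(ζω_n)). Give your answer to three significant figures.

t_s ≈ 0.0000482 s

For a series RLC circuit (capacitor voltage as output), ω_n = 1/√(LC) = 1/√(406 µH · 90.5 nF) = 165000 rad/s.
ζ = (R/2)·√(C/L) = (50.5/2)·√(90.5 nF/406 µH) = 0.377.
t_s ≈ 3/(ζω_n) = 0.0000482 s.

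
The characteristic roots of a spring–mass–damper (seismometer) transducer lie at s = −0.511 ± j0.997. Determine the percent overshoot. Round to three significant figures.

The poles are at −σ ± jω_d with σ = 0.511 and ω_d = 0.997, so ω_n = √(σ²+ω_d²) = 1.12 rad/s and ζ = σ/ω_n = 0.456.
Overshoot: exp(−π·0.456/√(1−0.456²)) = 0.200, i.e. 20.0%.

%OS ≈ 20.0%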